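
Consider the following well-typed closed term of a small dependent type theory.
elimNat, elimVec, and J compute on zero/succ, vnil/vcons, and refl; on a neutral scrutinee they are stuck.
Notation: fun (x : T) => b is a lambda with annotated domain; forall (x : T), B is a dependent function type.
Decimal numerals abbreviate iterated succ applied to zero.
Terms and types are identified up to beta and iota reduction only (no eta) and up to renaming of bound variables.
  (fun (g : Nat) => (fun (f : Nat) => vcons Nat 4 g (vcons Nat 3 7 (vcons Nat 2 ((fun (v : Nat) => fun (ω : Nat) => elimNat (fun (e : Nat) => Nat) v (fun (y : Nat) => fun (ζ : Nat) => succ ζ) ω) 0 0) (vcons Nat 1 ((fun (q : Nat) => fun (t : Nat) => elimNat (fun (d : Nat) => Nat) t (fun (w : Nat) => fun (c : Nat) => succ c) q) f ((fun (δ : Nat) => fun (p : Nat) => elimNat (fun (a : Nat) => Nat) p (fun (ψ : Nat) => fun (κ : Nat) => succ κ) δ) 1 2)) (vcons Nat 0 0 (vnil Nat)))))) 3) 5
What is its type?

the term's type:
  Vec Nat 5


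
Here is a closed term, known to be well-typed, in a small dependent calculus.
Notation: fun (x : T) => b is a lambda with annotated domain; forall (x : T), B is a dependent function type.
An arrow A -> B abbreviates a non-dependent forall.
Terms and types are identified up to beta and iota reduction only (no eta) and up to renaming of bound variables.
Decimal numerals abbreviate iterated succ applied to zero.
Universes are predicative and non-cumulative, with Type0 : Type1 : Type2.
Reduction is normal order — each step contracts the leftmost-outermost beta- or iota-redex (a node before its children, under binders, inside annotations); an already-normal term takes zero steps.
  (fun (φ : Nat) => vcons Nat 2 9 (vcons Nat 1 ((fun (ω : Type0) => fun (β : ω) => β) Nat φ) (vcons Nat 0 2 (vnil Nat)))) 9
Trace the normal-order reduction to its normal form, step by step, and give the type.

normal-order reduction:
  (fun (φ : Nat) => vcons Nat 2 9 (vcons Nat 1 ((fun (ω : Type0) => fun (β : ω) => β) Nat φ) (vcons Nat 0 2 (vnil Nat)))) 9
  ~> vcons Nat 2 9 (vcons Nat 1 ((fun (φ : Type0) => fun (ω : φ) => ω) Nat 9) (vcons Nat 0 2 (vnil Nat)))
  ~> vcons Nat 2 9 (vcons Nat 1 ((fun (φ : Nat) => φ) 9) (vcons Nat 0 2 (vnil Nat)))
  ~> vcons Nat 2 9 (vcons Nat 1 9 (vcons Nat 0 2 (vnil Nat)))
inferred type:
  Vec Nat 3


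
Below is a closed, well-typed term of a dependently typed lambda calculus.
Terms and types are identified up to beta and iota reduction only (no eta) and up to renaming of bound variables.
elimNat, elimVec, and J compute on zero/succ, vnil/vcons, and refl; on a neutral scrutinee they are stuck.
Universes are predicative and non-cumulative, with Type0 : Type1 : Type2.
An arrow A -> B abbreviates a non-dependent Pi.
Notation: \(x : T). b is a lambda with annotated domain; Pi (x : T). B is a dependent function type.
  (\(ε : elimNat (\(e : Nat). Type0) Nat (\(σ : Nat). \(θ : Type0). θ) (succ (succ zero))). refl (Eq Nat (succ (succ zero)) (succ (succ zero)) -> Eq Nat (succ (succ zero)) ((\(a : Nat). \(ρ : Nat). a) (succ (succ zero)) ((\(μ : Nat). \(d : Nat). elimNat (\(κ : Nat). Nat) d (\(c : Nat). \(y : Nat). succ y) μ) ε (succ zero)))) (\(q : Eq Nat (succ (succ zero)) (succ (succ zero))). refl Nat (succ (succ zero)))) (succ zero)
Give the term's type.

the term's type:
  Eq (Eq Nat (succ (succ zero)) (succ (succ zero)) -> Eq Nat (succ (succ zero)) (succ (succ zero))) (\(ε : Eq Nat (succ (succ zero)) (succ (succ zero))). refl Nat (succ (succ zero))) (\(e : Eq Nat (succ (succ zero)) (succ (succ zero))). refl Nat (succ (succ zero)))


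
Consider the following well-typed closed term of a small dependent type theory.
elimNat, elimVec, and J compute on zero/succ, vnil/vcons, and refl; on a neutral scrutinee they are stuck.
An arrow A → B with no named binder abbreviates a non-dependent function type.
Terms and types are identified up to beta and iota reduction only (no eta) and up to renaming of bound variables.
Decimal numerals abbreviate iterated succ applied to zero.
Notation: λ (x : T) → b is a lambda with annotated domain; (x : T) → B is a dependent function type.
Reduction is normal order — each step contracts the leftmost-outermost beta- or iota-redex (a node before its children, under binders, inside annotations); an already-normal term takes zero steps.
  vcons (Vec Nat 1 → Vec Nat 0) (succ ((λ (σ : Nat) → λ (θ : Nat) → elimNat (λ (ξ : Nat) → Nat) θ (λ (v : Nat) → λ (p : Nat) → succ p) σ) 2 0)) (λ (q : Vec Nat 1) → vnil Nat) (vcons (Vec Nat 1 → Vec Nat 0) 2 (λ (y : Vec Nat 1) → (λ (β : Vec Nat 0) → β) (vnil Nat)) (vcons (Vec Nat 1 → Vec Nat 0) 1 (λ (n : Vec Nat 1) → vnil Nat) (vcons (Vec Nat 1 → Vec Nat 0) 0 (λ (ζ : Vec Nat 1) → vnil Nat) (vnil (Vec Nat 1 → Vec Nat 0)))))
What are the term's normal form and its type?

resulting normal form:
  vcons (Vec Nat 1 → Vec Nat 0) 3 (λ (σ : Vec Nat 1) → vnil Nat) (vcons (Vec Nat 1 → Vec Nat 0) 2 (λ (θ : Vec Nat 1) → vnil Nat) (vcons (Vec Nat 1 → Vec Nat 0) 1 (λ (ξ : Vec Nat 1) → vnil Nat) (vcons (Vec Nat 1 → Vec Nat 0) 0 (λ (v : Vec Nat 1) → vnil Nat) (vnil (Vec Nat 1 → Vec Nat 0)))))
type:
  Vec (Vec Nat 1 → Vec Nat 0) 4


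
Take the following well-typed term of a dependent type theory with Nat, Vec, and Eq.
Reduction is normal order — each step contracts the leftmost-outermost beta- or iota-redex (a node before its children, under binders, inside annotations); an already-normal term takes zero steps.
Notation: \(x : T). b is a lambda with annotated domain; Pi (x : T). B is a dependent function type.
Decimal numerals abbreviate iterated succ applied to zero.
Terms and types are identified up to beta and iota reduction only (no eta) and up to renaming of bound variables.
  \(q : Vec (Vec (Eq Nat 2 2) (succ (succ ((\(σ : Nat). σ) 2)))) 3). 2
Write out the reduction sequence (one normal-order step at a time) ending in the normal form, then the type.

reduction (normal order):
  \(q : Vec (Vec (Eq Nat 2 2) (succ (succ ((\(σ : Nat). σ) 2)))) 3). 2
  ~> \(q : Vec (Vec (Eq Nat 2 2) 4) 3). 2
type:
  Pi (q : Vec (Vec (Eq Nat 2 2) 4) 3). Nat


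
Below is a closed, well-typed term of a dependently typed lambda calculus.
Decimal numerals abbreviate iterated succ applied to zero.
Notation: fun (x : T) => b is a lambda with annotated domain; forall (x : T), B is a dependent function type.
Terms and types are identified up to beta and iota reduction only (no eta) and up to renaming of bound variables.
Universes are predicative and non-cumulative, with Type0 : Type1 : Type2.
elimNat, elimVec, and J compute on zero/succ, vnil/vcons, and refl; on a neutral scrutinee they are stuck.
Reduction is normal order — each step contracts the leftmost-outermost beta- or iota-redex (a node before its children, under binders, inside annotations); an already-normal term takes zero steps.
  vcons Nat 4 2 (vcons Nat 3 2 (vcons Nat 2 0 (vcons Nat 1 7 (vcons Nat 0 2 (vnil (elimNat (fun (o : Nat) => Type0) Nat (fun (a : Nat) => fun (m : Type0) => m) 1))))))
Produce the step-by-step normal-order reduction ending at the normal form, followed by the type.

normal-order reduction:
  vcons Nat 4 2 (vcons Nat 3 2 (vcons Nat 2 0 (vcons Nat 1 7 (vcons Nat 0 2 (vnil (elimNat (fun (o : Nat) => Type0) Nat (fun (a : Nat) => fun (m : Type0) => m) 1))))))
  ~> vcons Nat 4 2 (vcons Nat 3 2 (vcons Nat 2 0 (vcons Nat 1 7 (vcons Nat 0 2 (vnil ((fun (o : Nat) => fun (a : Type0) => a) 0 (elimNat (fun (m : Nat) => Type0) Nat (fun (f : Nat) => fun (v : Type0) => v) 0)))))))
  ~> vcons Nat 4 2 (vcons Nat 3 2 (vcons Nat 2 0 (vcons Nat 1 7 (vcons Nat 0 2 (vnil ((fun (o : Type0) => o) (elimNat (fun (a : Nat) => Type0) Nat (fun (m : Nat) => fun (f : Type0) => f) 0)))))))
  ~> vcons Nat 4 2 (vcons Nat 3 2 (vcons Nat 2 0 (vcons Nat 1 7 (vcons Nat 0 2 (vnil (elimNat (fun (o : Nat) => Type0) Nat (fun (a : Nat) => fun (m : Type0) => m) 0))))))
  ~> vcons Nat 4 2 (vcons Nat 3 2 (vcons Nat 2 0 (vcons Nat 1 7 (vcons Nat 0 2 (vnil Nat)))))
the term's type:
  Vec Nat 5


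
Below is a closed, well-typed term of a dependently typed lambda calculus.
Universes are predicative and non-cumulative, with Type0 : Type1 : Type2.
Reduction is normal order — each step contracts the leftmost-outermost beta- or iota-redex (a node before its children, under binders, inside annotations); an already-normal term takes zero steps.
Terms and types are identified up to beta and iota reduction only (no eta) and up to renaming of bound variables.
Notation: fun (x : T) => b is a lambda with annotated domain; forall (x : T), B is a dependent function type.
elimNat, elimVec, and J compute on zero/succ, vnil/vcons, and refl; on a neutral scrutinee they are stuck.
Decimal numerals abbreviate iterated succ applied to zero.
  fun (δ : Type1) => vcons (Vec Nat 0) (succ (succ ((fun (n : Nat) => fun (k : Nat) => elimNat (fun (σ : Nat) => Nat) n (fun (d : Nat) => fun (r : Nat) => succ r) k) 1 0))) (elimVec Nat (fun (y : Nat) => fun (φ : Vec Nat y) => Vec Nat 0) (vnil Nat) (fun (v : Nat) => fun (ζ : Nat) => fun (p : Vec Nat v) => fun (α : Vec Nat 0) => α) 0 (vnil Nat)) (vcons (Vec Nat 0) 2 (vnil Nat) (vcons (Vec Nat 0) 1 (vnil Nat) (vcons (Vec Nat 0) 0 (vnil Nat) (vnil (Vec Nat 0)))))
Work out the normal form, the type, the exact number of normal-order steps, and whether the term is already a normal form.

reduced normal form:
  fun (δ : Type1) => vcons (Vec Nat 0) 3 (vnil Nat) (vcons (Vec Nat 0) 2 (vnil Nat) (vcons (Vec Nat 0) 1 (vnil Nat) (vcons (Vec Nat 0) 0 (vnil Nat) (vnil (Vec Nat 0)))))
the term's type:
  forall (δ : Type1), Vec (Vec Nat 0) 4
reduction steps (normal order): 4
started in normal form: no
first contracted redex: a beta-redex


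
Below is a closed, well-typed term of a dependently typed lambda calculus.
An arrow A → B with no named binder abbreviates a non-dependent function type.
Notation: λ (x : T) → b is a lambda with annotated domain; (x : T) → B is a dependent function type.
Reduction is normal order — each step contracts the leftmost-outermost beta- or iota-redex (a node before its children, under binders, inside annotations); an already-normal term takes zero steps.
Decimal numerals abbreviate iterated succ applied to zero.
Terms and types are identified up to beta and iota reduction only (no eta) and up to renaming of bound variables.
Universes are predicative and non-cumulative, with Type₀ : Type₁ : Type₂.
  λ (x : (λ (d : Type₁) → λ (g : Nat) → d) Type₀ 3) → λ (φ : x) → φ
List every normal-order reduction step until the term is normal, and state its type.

normal-order reduction:
  λ (x : (λ (d : Type₁) → λ (g : Nat) → d) Type₀ 3) → λ (φ : x) → φ
  ~> λ (x : (λ (d : Nat) → Type₀) 3) → λ (g : x) → g
  ~> λ (x : Type₀) → λ (d : x) → d
the term's type:
  (x : Type₀) → x → x


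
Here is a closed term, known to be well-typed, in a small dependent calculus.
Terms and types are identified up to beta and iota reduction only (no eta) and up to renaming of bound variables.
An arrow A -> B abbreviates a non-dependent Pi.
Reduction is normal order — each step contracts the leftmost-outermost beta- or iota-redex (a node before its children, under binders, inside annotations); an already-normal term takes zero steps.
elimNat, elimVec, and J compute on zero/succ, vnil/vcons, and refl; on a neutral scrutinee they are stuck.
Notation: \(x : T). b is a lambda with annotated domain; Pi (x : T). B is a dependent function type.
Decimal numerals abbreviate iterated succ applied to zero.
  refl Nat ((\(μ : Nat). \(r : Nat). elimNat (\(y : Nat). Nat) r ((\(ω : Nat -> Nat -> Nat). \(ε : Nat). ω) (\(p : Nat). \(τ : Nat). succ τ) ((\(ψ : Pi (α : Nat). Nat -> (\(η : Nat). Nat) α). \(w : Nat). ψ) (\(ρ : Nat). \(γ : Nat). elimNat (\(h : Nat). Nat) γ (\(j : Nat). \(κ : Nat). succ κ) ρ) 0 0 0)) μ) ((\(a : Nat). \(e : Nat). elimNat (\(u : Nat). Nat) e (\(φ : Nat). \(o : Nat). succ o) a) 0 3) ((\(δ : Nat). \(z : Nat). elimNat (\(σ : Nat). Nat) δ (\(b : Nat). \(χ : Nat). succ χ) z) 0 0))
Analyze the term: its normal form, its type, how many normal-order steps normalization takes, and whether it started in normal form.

reduced normal form:
  refl Nat 3
type:
  Eq Nat 3 3
reduction steps (normal order): 20
already normal: no
first redex: a beta-redex


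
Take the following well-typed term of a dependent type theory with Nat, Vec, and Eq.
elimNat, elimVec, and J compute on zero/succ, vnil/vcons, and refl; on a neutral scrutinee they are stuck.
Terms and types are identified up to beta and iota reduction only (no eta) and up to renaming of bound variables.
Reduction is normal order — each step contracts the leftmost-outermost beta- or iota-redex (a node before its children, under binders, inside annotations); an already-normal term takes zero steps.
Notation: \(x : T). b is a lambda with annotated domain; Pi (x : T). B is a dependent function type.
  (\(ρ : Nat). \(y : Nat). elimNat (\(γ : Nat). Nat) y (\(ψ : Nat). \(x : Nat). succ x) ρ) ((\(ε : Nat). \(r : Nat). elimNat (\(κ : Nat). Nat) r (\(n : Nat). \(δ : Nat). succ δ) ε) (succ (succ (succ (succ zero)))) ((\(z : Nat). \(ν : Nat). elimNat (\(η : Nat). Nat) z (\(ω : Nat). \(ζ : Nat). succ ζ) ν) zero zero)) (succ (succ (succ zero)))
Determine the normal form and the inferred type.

normal form:
  succ (succ (succ (succ (succ (succ (succ zero))))))
inferred type:
  Nat


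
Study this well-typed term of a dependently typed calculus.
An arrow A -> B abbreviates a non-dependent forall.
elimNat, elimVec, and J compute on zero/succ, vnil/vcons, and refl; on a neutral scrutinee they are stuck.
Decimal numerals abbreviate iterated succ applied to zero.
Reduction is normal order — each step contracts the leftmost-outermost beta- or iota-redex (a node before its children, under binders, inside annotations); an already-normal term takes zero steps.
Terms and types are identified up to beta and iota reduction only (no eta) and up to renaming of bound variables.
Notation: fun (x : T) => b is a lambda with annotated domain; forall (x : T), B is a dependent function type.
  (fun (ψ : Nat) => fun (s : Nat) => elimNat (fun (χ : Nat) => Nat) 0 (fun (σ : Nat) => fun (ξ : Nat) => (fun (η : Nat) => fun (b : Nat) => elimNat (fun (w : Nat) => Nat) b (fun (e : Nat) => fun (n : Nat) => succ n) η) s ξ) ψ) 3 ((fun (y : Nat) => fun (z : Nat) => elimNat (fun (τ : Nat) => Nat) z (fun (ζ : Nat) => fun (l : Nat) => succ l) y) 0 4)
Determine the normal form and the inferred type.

reduced normal form:
  12
the term's type:
  Nat
observation: reduction starts at a beta-redex, and 66 normal-order steps reach the normal form.


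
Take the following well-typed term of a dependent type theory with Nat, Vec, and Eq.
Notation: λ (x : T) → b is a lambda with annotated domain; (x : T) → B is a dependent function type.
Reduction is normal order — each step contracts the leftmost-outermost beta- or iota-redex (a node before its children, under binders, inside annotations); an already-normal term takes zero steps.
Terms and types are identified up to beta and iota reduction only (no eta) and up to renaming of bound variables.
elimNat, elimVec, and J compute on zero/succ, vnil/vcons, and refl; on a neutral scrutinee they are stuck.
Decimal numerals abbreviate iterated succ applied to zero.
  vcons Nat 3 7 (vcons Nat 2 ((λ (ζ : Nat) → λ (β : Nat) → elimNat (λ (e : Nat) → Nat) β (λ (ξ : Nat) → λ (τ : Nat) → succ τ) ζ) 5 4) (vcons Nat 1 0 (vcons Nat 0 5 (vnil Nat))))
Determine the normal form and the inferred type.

reduced normal form:
  vcons Nat 3 7 (vcons Nat 2 9 (vcons Nat 1 0 (vcons Nat 0 5 (vnil Nat))))
type:
  Vec Nat 4


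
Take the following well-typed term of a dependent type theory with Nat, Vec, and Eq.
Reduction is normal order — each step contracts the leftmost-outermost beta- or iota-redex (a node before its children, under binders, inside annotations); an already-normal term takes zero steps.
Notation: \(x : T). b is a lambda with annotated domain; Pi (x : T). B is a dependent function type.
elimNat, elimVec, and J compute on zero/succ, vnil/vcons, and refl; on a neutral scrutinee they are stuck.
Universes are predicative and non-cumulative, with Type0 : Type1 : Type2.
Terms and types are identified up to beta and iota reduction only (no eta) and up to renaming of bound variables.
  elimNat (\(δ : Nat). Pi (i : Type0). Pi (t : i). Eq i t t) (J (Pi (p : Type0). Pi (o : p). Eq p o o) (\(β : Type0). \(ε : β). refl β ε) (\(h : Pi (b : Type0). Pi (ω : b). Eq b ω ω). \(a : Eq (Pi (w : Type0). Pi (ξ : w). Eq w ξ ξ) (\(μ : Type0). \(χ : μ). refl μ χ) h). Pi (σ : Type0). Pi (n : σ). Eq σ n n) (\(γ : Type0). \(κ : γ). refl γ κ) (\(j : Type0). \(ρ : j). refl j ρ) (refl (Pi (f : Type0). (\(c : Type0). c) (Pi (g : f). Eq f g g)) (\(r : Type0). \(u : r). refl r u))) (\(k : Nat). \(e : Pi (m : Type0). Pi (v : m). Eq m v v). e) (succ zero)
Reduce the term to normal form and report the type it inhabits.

reduced normal form:
  \(δ : Type0). \(i : δ). refl δ i
the term's type:
  Pi (δ : Type0). Pi (i : δ). Eq δ i i


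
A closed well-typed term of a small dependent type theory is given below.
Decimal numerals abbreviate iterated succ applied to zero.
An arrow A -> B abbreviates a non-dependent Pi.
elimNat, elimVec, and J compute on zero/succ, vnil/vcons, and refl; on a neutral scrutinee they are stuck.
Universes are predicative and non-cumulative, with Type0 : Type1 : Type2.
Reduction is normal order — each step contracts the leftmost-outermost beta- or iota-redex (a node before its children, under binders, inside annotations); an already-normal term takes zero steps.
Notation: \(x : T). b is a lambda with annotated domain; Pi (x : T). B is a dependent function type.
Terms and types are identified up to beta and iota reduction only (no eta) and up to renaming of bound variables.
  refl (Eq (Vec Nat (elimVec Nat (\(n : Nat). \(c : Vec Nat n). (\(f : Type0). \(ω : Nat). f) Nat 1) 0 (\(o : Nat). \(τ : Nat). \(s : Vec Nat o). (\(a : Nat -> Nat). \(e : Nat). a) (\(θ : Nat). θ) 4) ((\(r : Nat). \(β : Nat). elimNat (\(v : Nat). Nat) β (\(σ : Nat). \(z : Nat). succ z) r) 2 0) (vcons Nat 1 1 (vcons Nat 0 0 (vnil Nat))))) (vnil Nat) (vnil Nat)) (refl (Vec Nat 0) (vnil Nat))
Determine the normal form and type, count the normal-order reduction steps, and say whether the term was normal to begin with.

resulting normal form:
  refl (Eq (Vec Nat 0) (vnil Nat) (vnil Nat)) (refl (Vec Nat 0) (vnil Nat))
type:
  Eq (Eq (Vec Nat 0) (vnil Nat) (vnil Nat)) (refl (Vec Nat 0) (vnil Nat)) (refl (Vec Nat 0) (vnil Nat))
steps to reach normal form (normal order): 15
term was already normal: no
first contracted redex: an elimVec iota-redex


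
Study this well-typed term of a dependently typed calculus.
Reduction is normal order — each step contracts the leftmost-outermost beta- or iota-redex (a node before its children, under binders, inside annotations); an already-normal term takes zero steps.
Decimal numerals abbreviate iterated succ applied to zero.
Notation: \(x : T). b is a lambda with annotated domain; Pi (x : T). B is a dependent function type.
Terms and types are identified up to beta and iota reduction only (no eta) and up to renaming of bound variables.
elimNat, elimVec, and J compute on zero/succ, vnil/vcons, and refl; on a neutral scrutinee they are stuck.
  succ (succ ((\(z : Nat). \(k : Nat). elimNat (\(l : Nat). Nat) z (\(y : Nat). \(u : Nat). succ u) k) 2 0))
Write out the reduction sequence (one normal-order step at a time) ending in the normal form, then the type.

normal-order reduction:
  succ (succ ((\(z : Nat). \(k : Nat). elimNat (\(l : Nat). Nat) z (\(y : Nat). \(u : Nat). succ u) k) 2 0))
  ~> succ (succ ((\(z : Nat). elimNat (\(k : Nat). Nat) 2 (\(l : Nat). \(y : Nat). succ y) z) 0))
  ~> succ (succ (elimNat (\(z : Nat). Nat) 2 (\(k : Nat). \(l : Nat). succ l) 0))
  ~> 4
inferred type:
  Nat


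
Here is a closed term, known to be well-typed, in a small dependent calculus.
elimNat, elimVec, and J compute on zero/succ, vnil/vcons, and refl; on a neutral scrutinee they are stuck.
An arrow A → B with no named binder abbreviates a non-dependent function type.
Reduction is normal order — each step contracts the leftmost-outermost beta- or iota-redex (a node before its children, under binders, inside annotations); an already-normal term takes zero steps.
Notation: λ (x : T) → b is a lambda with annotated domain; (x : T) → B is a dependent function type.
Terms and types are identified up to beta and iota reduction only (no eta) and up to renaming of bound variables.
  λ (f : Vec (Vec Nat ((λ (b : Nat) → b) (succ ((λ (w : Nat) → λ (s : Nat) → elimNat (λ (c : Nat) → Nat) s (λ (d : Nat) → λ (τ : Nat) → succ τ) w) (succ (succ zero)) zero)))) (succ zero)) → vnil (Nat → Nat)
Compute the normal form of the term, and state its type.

normal form:
  λ (f : Vec (Vec Nat (succ (succ (succ zero)))) (succ zero)) → vnil (Nat → Nat)
the term's type:
  Vec (Vec Nat (succ (succ (succ zero)))) (succ zero) → Vec (Nat → Nat) zero
observation: reduction starts at a beta-redex, and 10 normal-order steps reach the normal form.


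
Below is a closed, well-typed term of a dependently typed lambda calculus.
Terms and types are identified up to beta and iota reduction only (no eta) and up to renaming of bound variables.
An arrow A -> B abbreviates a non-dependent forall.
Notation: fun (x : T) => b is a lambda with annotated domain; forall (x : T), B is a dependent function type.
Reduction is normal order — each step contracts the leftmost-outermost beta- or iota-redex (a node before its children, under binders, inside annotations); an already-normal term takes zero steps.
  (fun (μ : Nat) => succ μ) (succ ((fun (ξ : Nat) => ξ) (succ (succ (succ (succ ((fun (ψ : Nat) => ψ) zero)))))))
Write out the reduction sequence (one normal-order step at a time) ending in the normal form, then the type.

reduction (normal order):
  (fun (μ : Nat) => succ μ) (succ ((fun (ξ : Nat) => ξ) (succ (succ (succ (succ ((fun (ψ : Nat) => ψ) zero)))))))
  ~> succ (succ ((fun (μ : Nat) => μ) (succ (succ (succ (succ ((fun (ξ : Nat) => ξ) zero)))))))
  ~> succ (succ (succ (succ (succ (succ ((fun (μ : Nat) => μ) zero))))))
  ~> succ (succ (succ (succ (succ (succ zero)))))
inferred type:
  Nat


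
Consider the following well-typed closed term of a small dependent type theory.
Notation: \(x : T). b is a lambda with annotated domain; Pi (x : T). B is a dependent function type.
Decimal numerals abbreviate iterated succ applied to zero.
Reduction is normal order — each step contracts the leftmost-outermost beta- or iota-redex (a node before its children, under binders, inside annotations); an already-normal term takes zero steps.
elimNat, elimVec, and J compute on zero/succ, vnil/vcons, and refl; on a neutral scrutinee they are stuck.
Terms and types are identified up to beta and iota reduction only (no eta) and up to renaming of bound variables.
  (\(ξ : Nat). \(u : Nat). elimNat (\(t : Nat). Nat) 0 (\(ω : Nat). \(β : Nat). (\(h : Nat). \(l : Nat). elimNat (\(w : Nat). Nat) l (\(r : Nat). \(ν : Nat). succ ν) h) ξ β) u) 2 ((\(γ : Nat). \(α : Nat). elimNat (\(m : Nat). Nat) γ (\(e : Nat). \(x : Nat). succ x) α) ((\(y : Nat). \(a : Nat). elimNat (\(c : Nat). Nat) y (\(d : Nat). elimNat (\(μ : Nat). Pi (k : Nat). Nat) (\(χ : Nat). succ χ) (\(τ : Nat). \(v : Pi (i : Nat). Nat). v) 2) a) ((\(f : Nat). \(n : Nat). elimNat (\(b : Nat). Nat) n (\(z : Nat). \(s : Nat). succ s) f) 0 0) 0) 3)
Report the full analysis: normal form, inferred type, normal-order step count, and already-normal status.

resulting normal form:
  6
type:
  Nat
reduction steps (normal order): 39
already normal: no
first redex: a beta-redex


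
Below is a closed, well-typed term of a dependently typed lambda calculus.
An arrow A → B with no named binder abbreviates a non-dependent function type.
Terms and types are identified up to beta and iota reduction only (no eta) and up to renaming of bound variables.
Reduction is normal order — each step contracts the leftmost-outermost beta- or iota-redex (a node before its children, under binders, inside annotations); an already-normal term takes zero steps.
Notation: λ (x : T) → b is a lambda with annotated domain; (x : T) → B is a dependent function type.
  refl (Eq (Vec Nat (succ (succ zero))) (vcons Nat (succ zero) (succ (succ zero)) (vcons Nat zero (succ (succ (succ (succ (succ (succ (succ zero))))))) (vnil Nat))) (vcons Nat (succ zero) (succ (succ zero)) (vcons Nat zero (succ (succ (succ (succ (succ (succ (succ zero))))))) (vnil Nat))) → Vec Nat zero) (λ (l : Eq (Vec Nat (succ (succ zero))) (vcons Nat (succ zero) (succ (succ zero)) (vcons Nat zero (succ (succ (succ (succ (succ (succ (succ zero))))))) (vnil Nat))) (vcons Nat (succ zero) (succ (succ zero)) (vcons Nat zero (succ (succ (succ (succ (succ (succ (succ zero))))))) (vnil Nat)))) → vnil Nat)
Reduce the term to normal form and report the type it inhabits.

resulting normal form:
  refl (Eq (Vec Nat (succ (succ zero))) (vcons Nat (succ zero) (succ (succ zero)) (vcons Nat zero (succ (succ (succ (succ (succ (succ (succ zero))))))) (vnil Nat))) (vcons Nat (succ zero) (succ (succ zero)) (vcons Nat zero (succ (succ (succ (succ (succ (succ (succ zero))))))) (vnil Nat))) → Vec Nat zero) (λ (l : Eq (Vec Nat (succ (succ zero))) (vcons Nat (succ zero) (succ (succ zero)) (vcons Nat zero (succ (succ (succ (succ (succ (succ (succ zero))))))) (vnil Nat))) (vcons Nat (succ zero) (succ (succ zero)) (vcons Nat zero (succ (succ (succ (succ (succ (succ (succ zero))))))) (vnil Nat)))) → vnil Nat)
type:
  Eq (Eq (Vec Nat (succ (succ zero))) (vcons Nat (succ zero) (succ (succ zero)) (vcons Nat zero (succ (succ (succ (succ (succ (succ (succ zero))))))) (vnil Nat))) (vcons Nat (succ zero) (succ (succ zero)) (vcons Nat zero (succ (succ (succ (succ (succ (succ (succ zero))))))) (vnil Nat))) → Vec Nat zero) (λ (l : Eq (Vec Nat (succ (succ zero))) (vcons Nat (succ zero) (succ (succ zero)) (vcons Nat zero (succ (succ (succ (succ (succ (succ (succ zero))))))) (vnil Nat))) (vcons Nat (succ zero) (succ (succ zero)) (vcons Nat zero (succ (succ (succ (succ (succ (succ (succ zero))))))) (vnil Nat)))) → vnil Nat) (λ (d : Eq (Vec Nat (succ (succ zero))) (vcons Nat (succ zero) (succ (succ zero)) (vcons Nat zero (succ (succ (succ (succ (succ (succ (succ zero))))))) (vnil Nat))) (vcons Nat (succ zero) (succ (succ zero)) (vcons Nat zero (succ (succ (succ (succ (succ (succ (succ zero))))))) (vnil Nat)))) → vnil Nat)


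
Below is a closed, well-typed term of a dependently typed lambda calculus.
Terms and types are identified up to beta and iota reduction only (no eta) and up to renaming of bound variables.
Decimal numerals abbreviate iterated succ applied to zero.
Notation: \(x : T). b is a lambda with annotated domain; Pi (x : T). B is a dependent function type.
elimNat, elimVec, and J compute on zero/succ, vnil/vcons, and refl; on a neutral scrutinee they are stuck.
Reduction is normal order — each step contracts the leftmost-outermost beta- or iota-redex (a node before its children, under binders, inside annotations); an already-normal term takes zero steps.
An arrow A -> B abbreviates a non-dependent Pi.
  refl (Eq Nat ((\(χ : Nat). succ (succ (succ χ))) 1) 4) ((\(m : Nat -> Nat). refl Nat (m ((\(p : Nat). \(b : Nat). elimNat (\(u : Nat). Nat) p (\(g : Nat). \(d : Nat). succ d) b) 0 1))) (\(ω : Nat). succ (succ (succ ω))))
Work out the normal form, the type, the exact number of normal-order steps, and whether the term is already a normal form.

normal form:
  refl (Eq Nat 4 4) (refl Nat 4)
inferred type:
  Eq (Eq Nat 4 4) (refl Nat 4) (refl Nat 4)
normal-order step count: 9
started in normal form: no
first contracted redex: a beta-redex


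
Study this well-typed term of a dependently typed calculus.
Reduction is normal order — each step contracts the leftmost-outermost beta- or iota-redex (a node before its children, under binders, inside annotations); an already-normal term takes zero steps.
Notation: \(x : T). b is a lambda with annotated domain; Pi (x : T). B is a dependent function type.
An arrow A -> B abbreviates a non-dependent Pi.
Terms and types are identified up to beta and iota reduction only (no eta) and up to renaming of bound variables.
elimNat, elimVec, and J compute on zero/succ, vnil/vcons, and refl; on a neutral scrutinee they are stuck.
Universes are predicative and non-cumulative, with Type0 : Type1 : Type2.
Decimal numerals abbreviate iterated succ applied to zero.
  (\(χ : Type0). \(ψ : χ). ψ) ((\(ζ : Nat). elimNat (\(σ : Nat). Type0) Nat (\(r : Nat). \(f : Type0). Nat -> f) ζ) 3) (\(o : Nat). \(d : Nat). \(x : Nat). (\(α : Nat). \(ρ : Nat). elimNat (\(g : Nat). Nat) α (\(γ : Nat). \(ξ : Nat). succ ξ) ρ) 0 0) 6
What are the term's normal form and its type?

resulting normal form:
  \(χ : Nat). \(ψ : Nat). 0
the term's type:
  Nat -> Nat -> Nat


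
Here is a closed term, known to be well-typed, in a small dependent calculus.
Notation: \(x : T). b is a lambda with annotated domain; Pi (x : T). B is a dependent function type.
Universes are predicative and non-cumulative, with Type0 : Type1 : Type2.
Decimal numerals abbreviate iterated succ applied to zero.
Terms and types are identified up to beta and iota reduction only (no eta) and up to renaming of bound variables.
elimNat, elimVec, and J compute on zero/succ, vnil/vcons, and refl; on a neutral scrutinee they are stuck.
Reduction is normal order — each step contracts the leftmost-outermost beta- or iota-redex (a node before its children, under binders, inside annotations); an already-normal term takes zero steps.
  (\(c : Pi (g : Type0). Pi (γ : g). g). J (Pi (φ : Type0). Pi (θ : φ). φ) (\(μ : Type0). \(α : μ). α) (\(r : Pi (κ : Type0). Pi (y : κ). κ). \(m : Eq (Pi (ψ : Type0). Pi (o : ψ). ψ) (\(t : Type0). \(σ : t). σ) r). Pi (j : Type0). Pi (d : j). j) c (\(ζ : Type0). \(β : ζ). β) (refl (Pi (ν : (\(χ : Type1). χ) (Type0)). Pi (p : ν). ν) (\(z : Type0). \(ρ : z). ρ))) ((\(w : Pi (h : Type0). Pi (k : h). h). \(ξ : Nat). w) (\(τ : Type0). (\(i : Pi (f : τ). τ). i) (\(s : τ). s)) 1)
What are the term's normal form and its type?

reduced normal form:
  \(c : Type0). \(g : c). g
type:
  Pi (c : Type0). Pi (g : c). c


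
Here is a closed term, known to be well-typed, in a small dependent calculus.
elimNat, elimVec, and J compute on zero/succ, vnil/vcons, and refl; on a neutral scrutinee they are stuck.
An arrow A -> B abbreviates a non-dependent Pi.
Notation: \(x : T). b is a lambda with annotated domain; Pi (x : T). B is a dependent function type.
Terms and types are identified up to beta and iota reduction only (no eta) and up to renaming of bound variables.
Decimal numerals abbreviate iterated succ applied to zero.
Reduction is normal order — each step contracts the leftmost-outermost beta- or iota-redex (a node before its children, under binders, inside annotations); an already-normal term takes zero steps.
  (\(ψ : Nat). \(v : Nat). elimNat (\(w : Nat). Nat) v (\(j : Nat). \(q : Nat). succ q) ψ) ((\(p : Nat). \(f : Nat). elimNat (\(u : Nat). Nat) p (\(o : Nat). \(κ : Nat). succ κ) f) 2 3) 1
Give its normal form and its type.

reduced normal form:
  6
type:
  Nat
observation: 30 normal-order steps normalize the term, beginning with a beta-redex.


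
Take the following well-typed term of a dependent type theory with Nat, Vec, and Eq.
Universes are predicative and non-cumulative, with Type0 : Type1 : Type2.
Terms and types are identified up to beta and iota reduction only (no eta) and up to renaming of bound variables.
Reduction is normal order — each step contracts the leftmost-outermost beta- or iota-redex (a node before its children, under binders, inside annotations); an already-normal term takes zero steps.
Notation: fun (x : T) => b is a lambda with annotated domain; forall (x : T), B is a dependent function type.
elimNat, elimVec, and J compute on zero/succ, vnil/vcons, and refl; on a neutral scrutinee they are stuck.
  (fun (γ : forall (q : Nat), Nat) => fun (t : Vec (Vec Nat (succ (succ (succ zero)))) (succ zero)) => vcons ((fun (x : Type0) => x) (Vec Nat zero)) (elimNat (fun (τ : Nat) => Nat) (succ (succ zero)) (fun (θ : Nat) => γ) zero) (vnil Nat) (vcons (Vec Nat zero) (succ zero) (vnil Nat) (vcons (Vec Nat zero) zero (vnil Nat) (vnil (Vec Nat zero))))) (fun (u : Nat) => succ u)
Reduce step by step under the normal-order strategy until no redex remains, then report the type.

normal-order reduction sequence:
  (fun (γ : forall (q : Nat), Nat) => fun (t : Vec (Vec Nat (succ (succ (succ zero)))) (succ zero)) => vcons ((fun (x : Type0) => x) (Vec Nat zero)) (elimNat (fun (τ : Nat) => Nat) (succ (succ zero)) (fun (θ : Nat) => γ) zero) (vnil Nat) (vcons (Vec Nat zero) (succ zero) (vnil Nat) (vcons (Vec Nat zero) zero (vnil Nat) (vnil (Vec Nat zero))))) (fun (u : Nat) => succ u)
  ~> fun (γ : Vec (Vec Nat (succ (succ (succ zero)))) (succ zero)) => vcons ((fun (q : Type0) => q) (Vec Nat zero)) (elimNat (fun (t : Nat) => Nat) (succ (succ zero)) (fun (x : Nat) => fun (τ : Nat) => succ τ) zero) (vnil Nat) (vcons (Vec Nat zero) (succ zero) (vnil Nat) (vcons (Vec Nat zero) zero (vnil Nat) (vnil (Vec Nat zero))))
  ~> fun (γ : Vec (Vec Nat (succ (succ (succ zero)))) (succ zero)) => vcons (Vec Nat zero) (elimNat (fun (q : Nat) => Nat) (succ (succ zero)) (fun (t : Nat) => fun (x : Nat) => succ x) zero) (vnil Nat) (vcons (Vec Nat zero) (succ zero) (vnil Nat) (vcons (Vec Nat zero) zero (vnil Nat) (vnil (Vec Nat zero))))
  ~> fun (γ : Vec (Vec Nat (succ (succ (succ zero)))) (succ zero)) => vcons (Vec Nat zero) (succ (succ zero)) (vnil Nat) (vcons (Vec Nat zero) (succ zero) (vnil Nat) (vcons (Vec Nat zero) zero (vnil Nat) (vnil (Vec Nat zero))))
inferred type:
  forall (γ : Vec (Vec Nat (succ (succ (succ zero)))) (succ zero)), Vec (Vec Nat zero) (succ (succ (succ zero)))


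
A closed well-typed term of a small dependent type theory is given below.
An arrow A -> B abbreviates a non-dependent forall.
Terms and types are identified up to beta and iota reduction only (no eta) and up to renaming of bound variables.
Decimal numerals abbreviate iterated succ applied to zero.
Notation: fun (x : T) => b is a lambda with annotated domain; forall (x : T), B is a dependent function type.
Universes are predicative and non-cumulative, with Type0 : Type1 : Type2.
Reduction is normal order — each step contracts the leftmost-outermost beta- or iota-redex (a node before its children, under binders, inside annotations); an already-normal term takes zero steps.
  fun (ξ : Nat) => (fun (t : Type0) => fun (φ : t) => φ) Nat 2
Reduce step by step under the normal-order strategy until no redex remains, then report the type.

reduction (normal order):
  fun (ξ : Nat) => (fun (t : Type0) => fun (φ : t) => φ) Nat 2
  ~> fun (ξ : Nat) => (fun (t : Nat) => t) 2
  ~> fun (ξ : Nat) => 2
type:
  Nat -> Nat


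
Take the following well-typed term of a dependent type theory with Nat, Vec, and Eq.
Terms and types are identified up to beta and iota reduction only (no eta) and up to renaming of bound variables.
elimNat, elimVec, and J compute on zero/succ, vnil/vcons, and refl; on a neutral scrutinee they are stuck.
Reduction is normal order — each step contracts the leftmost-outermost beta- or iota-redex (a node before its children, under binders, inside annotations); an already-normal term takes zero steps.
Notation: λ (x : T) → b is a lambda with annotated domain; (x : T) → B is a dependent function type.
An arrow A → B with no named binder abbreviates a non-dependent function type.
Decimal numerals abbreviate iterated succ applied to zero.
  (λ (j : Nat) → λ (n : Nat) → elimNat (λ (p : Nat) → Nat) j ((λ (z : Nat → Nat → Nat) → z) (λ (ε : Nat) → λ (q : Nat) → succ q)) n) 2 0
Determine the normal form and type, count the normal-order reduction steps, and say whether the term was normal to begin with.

normal form:
  2
the term's type:
  Nat
normal-order step count: 3
term was already normal: no
first redex: a beta-redex


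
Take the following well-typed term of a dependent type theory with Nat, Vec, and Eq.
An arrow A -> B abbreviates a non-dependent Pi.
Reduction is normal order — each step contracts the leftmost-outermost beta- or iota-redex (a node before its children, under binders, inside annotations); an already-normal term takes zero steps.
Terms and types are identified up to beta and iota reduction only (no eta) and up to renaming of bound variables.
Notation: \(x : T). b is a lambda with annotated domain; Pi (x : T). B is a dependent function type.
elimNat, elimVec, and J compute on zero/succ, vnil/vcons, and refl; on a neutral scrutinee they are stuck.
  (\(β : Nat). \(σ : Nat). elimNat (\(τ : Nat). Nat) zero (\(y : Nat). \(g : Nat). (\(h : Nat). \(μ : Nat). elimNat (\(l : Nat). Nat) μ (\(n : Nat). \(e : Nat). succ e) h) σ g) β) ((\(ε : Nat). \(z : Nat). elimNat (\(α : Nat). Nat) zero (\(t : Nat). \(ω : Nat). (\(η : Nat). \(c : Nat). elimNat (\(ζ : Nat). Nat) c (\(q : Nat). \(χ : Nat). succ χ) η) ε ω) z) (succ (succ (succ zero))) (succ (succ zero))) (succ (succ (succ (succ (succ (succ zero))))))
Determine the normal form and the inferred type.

resulting normal form:
  succ (succ (succ (succ (succ (succ (succ (succ (succ (succ (succ (succ (succ (succ (succ (succ (succ (succ (succ (succ (succ (succ (succ (succ (succ (succ (succ (succ (succ (succ (succ (succ (succ (succ (succ (succ zero)))))))))))))))))))))))))))))))))))
type:
  Nat


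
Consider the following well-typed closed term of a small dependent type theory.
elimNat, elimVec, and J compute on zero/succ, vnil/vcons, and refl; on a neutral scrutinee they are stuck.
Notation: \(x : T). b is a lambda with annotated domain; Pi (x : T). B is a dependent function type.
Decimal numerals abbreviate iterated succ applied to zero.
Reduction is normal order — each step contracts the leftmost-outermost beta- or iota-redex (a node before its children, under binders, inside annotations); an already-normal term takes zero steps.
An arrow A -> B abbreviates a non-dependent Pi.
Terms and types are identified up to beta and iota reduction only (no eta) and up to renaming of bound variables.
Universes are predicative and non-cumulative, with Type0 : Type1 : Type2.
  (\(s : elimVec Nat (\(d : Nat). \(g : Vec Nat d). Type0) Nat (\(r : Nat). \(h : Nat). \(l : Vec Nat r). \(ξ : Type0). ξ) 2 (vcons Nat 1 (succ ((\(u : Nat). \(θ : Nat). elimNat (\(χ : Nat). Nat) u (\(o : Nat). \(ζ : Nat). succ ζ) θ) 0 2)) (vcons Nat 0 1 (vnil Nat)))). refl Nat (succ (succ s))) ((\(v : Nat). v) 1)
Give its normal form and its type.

normal form:
  refl Nat 3
inferred type:
  Eq Nat 3 3
observation: the term reaches its normal form after 2 normal-order steps.


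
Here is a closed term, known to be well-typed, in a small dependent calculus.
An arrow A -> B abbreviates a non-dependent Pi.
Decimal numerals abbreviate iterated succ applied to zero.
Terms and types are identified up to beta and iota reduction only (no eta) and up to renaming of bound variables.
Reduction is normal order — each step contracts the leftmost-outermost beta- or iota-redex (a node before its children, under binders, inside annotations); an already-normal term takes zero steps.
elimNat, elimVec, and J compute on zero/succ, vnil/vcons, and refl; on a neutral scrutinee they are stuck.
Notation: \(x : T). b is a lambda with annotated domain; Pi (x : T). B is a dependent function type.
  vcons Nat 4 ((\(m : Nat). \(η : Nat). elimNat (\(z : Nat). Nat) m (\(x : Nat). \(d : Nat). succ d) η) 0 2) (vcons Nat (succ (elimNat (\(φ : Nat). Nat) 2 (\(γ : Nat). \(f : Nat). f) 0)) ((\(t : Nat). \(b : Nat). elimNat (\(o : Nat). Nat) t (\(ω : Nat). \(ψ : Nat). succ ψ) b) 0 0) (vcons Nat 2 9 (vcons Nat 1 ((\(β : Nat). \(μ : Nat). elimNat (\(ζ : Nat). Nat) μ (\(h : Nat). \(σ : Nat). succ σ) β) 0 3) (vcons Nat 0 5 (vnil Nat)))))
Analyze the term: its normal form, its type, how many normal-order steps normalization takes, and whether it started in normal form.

reduced normal form:
  vcons Nat 4 2 (vcons Nat 3 0 (vcons Nat 2 9 (vcons Nat 1 3 (vcons Nat 0 5 (vnil Nat)))))
inferred type:
  Vec Nat 5
normal-order step count: 16
term was already normal: no
first contracted redex: a beta-redex
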